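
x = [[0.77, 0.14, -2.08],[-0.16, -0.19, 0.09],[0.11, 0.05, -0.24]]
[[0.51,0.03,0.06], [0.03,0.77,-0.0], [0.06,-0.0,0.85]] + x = [[1.28,0.17,-2.02], [-0.13,0.58,0.09], [0.17,0.05,0.61]]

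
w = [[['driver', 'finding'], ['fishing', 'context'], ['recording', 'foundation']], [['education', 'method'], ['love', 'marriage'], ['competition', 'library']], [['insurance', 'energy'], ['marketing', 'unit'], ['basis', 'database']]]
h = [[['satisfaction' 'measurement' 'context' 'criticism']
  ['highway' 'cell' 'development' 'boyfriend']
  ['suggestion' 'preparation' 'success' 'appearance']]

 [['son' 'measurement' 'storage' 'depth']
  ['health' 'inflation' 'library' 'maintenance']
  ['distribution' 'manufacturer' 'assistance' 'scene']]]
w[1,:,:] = [['education', 'method'], ['love', 'marriage'], ['competition', 'library']]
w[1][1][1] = 'marriage'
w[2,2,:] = ['basis', 'database']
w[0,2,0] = 'recording'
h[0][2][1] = 'preparation'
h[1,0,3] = 'depth'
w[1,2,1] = 'library'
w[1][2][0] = 'competition'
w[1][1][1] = 'marriage'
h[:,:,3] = [['criticism', 'boyfriend', 'appearance'], ['depth', 'maintenance', 'scene']]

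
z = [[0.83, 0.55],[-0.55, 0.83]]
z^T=[[0.83, -0.55], [0.55, 0.83]]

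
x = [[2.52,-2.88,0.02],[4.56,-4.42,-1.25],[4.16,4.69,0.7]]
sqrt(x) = [[2.23, -1.19, -0.19],[2.15, -0.29, -0.64],[-0.63, 3.04, 1.59]]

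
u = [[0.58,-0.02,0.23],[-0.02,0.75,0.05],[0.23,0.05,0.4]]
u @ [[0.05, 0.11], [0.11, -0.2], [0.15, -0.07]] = [[0.06, 0.05], [0.09, -0.16], [0.08, -0.01]]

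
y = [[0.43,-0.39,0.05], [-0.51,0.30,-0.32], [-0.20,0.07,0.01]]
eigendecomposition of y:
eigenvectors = [[-0.73, 0.52, -0.58], [0.64, 0.80, -0.34], [0.26, 0.30, 0.74]]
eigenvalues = [0.75, -0.15, 0.13]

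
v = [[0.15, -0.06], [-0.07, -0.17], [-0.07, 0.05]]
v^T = [[0.15, -0.07, -0.07], [-0.06, -0.17, 0.05]]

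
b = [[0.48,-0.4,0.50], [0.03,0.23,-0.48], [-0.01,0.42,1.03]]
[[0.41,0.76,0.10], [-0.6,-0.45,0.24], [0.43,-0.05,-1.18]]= b @[[-0.69, 0.23, 0.43], [-0.89, -1.12, -0.76], [0.77, 0.41, -0.83]]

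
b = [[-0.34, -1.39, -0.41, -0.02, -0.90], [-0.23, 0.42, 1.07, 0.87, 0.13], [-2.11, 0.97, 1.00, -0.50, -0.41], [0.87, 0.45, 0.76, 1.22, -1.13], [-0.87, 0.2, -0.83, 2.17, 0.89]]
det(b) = 18.113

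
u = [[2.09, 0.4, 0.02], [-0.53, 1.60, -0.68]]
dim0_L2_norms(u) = [2.16, 1.65, 0.68]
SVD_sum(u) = [[2.03, -0.14, 0.23],[-0.7, 0.05, -0.08]] + [[0.06,0.54,-0.21],[0.17,1.55,-0.60]]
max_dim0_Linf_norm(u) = 2.09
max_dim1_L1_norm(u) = 2.81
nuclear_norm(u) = 3.94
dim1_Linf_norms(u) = [2.09, 1.6]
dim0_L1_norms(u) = [2.62, 2.0, 0.7]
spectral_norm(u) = 2.17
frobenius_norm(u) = 2.80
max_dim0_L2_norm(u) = 2.16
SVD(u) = [[-0.95, 0.33], [0.33, 0.95]] @ diag([2.1667847441846586, 1.7711137378408597]) @ [[-0.99, 0.07, -0.11], [0.10, 0.93, -0.36]]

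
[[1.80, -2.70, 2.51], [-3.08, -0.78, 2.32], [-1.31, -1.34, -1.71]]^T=[[1.80, -3.08, -1.31], [-2.7, -0.78, -1.34], [2.51, 2.32, -1.71]]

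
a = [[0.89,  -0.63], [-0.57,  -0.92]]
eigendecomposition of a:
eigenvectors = [[0.96, 0.3],  [-0.28, 0.95]]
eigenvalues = [1.07, -1.1]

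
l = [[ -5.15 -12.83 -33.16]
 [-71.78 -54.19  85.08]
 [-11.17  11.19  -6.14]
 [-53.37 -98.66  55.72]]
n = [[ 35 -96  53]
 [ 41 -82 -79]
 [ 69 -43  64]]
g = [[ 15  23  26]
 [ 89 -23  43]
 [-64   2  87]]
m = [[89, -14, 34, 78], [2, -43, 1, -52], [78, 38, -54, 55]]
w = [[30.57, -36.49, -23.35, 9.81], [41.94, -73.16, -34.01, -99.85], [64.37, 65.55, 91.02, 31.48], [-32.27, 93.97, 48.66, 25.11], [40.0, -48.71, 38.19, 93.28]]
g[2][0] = -64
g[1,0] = 89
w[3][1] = 93.97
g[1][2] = 43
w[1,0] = 41.94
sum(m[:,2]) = -19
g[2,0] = -64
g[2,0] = -64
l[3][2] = 55.72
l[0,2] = -33.16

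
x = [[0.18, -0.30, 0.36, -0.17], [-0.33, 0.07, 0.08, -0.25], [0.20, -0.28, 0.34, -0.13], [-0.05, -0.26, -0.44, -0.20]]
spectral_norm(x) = 0.75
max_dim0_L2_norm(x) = 0.67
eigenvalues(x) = [0.68, 0.21, 0.0, -0.5]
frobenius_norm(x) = 1.01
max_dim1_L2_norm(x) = 0.55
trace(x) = 0.39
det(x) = -0.00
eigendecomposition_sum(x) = [[0.31, -0.28, 0.30, -0.02], [-0.07, 0.06, -0.07, 0.01], [0.30, -0.27, 0.29, -0.02], [-0.15, 0.14, -0.14, 0.01]] + [[-0.09, 0.07, 0.09, -0.03], [-0.19, 0.15, 0.20, -0.07], [-0.07, 0.06, 0.07, -0.03], [0.21, -0.16, -0.21, 0.08]] + [[0.00, -0.00, -0.00, -0.00], [0.00, -0.0, -0.00, -0.00], [-0.0, 0.0, 0.00, 0.0], [-0.0, 0.00, 0.0, 0.00]] + [[-0.04,-0.09,-0.03,-0.11], [-0.07,-0.14,-0.05,-0.18], [-0.03,-0.06,-0.02,-0.08], [-0.11,-0.23,-0.08,-0.29]]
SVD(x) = [[-0.69, 0.24, -0.08, 0.68], [0.07, 0.05, -0.99, -0.07], [-0.66, 0.20, 0.01, -0.73], [0.31, 0.95, 0.07, -0.02]] @ diag([0.7478876861863772, 0.526857995301892, 0.42577532137808133, 0.000193242464384564]) @ [[-0.39, 0.42, -0.8, 0.16], [0.03, -0.7, -0.49, -0.51], [0.73, -0.16, -0.32, 0.58], [0.56, 0.55, -0.11, -0.61]]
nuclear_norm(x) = 1.70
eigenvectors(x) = [[0.67, -0.30, -0.56, 0.30], [-0.15, -0.63, -0.55, 0.49], [0.65, -0.23, 0.11, 0.21], [-0.32, 0.68, 0.61, 0.79]]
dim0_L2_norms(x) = [0.43, 0.49, 0.67, 0.39]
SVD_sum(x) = [[0.2,-0.22,0.41,-0.08], [-0.02,0.02,-0.04,0.01], [0.19,-0.21,0.39,-0.08], [-0.09,0.10,-0.18,0.04]] + [[0.00,-0.09,-0.06,-0.07], [0.0,-0.02,-0.01,-0.01], [0.0,-0.07,-0.05,-0.05], [0.02,-0.35,-0.24,-0.26]] + [[-0.03, 0.01, 0.01, -0.02], [-0.31, 0.07, 0.14, -0.24], [0.00, -0.0, -0.0, 0.0], [0.02, -0.01, -0.01, 0.02]] + [[0.00, 0.0, -0.0, -0.0], [-0.0, -0.0, 0.0, 0.00], [-0.0, -0.0, 0.00, 0.0], [-0.00, -0.0, 0.0, 0.0]]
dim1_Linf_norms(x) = [0.36, 0.33, 0.34, 0.44]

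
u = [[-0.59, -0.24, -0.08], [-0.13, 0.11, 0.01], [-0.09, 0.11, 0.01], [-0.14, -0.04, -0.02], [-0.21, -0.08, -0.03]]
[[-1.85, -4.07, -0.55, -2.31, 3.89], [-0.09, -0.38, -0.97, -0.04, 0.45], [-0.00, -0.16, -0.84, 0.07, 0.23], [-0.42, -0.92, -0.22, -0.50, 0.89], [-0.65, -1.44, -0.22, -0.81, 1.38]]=u@ [[2.18, 5.4, 3.02, 2.67, -5.48], [1.52, 2.70, -5.23, 2.73, -2.22], [2.5, 3.0, 0.26, 1.0, -1.6]]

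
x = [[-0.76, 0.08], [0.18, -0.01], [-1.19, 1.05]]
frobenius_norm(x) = 1.77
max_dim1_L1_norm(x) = 2.24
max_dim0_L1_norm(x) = 2.13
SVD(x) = [[-0.39,0.89],[0.09,-0.23],[-0.92,-0.4]] @ diag([1.719729306321733, 0.4214630624125572]) @ [[0.82,-0.58], [-0.58,-0.82]]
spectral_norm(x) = 1.72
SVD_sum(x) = [[-0.54, 0.39], [0.12, -0.09], [-1.29, 0.91]] + [[-0.22, -0.31],[0.06, 0.08],[0.1, 0.14]]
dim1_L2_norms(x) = [0.76, 0.18, 1.59]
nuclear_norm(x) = 2.14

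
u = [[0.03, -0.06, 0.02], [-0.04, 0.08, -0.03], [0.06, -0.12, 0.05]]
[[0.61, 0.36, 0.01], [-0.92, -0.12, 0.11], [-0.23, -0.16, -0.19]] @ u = [[0.0, -0.01, 0.00], [-0.02, 0.03, -0.01], [-0.01, 0.02, -0.01]]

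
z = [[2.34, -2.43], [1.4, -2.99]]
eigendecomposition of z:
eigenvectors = [[0.96, 0.47],[0.29, 0.88]]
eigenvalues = [1.6, -2.25]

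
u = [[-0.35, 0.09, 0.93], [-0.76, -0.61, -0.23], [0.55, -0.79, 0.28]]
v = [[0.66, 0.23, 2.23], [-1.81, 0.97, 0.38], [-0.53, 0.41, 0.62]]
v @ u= [[0.82, -1.84, 1.19], [0.11, -1.05, -1.80], [0.21, -0.79, -0.41]]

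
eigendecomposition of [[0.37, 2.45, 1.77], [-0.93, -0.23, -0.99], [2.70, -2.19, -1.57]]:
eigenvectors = [[(-0.18-0.36j), (-0.18+0.36j), (-0.49+0j)],[(0.58-0.16j), (0.58+0.16j), (0.13+0j)],[-0.69+0.00j, (-0.69-0j), 0.86+0.00j]]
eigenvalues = [(0.99+0.9j), (0.99-0.9j), (-3.41+0j)]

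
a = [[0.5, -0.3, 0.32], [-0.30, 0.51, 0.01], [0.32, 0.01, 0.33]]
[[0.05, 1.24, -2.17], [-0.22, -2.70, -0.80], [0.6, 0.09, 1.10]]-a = [[-0.45,  1.54,  -2.49], [0.08,  -3.21,  -0.81], [0.28,  0.08,  0.77]]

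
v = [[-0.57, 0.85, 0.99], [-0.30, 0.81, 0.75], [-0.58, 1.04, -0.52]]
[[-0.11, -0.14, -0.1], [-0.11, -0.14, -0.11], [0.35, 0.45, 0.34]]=v @[[-0.27, -0.34, -0.26], [0.04, 0.05, 0.04], [-0.3, -0.38, -0.29]]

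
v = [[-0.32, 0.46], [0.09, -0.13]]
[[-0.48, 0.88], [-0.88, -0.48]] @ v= [[0.23, -0.34], [0.24, -0.34]]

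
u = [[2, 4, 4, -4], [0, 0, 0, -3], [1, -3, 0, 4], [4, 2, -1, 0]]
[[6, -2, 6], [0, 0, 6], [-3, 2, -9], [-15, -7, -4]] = u @ [[-3, -1, -1], [0, -1, 0], [3, 1, 0], [0, 0, -2]]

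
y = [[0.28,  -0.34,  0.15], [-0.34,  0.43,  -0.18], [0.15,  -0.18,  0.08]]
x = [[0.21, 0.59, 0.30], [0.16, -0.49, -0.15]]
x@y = [[-0.10, 0.13, -0.05], [0.19, -0.24, 0.1]]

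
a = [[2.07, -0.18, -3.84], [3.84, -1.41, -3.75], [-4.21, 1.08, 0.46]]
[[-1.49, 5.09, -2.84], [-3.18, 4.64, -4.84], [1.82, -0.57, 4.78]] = a@ [[-0.07, 0.10, -1.11], [1.29, 0.41, 0.04], [0.29, -1.29, 0.14]]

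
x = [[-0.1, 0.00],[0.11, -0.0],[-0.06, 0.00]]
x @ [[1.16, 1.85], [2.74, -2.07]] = [[-0.12, -0.19], [0.13, 0.20], [-0.07, -0.11]]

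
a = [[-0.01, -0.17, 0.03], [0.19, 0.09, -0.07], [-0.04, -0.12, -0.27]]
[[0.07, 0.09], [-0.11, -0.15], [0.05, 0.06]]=a @ [[-0.41,-0.53], [-0.37,-0.49], [0.05,0.06]]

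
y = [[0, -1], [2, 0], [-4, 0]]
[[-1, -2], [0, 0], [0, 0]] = y @ [[0, 0], [1, 2]]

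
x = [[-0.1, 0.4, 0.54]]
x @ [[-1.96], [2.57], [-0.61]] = [[0.89]]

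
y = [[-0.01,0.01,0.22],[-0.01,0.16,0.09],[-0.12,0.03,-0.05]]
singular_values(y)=[0.25, 0.16, 0.1]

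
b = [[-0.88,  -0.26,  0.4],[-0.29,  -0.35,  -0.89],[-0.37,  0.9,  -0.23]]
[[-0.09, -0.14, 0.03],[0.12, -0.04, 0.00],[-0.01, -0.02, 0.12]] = b @ [[0.05, 0.14, -0.07], [-0.03, 0.03, 0.1], [-0.14, -0.01, -0.02]]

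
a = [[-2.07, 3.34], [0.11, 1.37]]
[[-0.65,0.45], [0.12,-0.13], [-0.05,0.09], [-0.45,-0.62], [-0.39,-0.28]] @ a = [[1.40, -1.55],[-0.26, 0.22],[0.11, -0.04],[0.86, -2.35],[0.78, -1.69]]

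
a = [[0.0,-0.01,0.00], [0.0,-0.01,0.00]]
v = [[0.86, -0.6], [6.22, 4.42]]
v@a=[[0.0,-0.00,0.00], [0.0,-0.11,0.0]]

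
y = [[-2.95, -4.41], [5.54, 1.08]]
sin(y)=[[-48.80, -26.46], [33.25, -24.62]]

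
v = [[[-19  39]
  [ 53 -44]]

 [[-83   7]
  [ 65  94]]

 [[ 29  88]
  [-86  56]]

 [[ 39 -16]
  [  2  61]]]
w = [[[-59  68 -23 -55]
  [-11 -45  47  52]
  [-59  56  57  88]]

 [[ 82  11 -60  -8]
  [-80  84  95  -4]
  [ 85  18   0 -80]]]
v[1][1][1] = 94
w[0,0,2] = -23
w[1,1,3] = -4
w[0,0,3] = -55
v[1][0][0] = -83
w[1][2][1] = 18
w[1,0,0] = 82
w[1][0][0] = 82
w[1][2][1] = 18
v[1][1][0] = 65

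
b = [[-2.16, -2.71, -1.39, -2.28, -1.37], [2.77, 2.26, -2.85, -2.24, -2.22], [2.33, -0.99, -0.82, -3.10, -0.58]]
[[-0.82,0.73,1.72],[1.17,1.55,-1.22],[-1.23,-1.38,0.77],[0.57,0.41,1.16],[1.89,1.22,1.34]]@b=[[7.8, 2.17, -2.35, -5.10, -1.49], [-1.08, 1.54, -5.04, -2.36, -4.34], [0.63, -0.55, 5.01, 3.51, 4.3], [2.61, -1.77, -2.91, -5.81, -2.36], [2.42, -3.69, -7.2, -11.20, -6.07]]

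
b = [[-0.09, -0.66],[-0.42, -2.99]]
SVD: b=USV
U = [[-0.22, -0.98], [-0.98, 0.22]]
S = [3.09, 0.0]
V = [[0.14, 0.99], [-0.99, 0.14]]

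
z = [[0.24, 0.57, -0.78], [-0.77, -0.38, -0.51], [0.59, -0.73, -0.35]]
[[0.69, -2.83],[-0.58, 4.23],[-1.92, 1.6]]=z@ [[-0.52, -3.0], [2.01, -4.38], [0.42, -0.50]]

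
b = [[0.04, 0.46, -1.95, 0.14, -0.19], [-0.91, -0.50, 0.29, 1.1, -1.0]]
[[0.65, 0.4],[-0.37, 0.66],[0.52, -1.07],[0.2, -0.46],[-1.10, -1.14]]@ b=[[-0.34, 0.10, -1.15, 0.53, -0.52], [-0.62, -0.5, 0.91, 0.67, -0.59], [0.99, 0.77, -1.32, -1.10, 0.97], [0.43, 0.32, -0.52, -0.48, 0.42], [0.99, 0.06, 1.81, -1.41, 1.35]]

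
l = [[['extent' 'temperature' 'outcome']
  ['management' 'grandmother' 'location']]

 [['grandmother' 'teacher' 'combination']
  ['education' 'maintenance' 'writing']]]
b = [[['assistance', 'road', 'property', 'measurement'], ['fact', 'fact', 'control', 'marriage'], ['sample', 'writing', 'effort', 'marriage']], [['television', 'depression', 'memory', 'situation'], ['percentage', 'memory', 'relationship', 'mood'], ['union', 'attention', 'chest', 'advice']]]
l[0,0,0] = 'extent'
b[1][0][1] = 'depression'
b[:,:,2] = [['property', 'control', 'effort'], ['memory', 'relationship', 'chest']]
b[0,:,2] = ['property', 'control', 'effort']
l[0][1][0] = 'management'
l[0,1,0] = 'management'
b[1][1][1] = 'memory'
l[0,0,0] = 'extent'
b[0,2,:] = ['sample', 'writing', 'effort', 'marriage']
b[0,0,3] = 'measurement'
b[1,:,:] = [['television', 'depression', 'memory', 'situation'], ['percentage', 'memory', 'relationship', 'mood'], ['union', 'attention', 'chest', 'advice']]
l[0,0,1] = 'temperature'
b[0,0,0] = 'assistance'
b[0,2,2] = 'effort'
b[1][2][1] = 'attention'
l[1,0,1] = 'teacher'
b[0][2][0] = 'sample'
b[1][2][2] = 'chest'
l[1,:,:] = [['grandmother', 'teacher', 'combination'], ['education', 'maintenance', 'writing']]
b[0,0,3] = 'measurement'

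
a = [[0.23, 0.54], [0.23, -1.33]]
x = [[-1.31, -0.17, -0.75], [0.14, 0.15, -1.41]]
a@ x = [[-0.23, 0.04, -0.93], [-0.49, -0.24, 1.70]]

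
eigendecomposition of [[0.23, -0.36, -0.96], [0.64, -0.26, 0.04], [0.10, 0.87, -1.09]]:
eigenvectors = [[0.73+0.00j, (0.73-0j), (0.45+0j)], [0.24-0.51j, (0.24+0.51j), (-0.3+0j)], [0.00-0.37j, 0.00+0.37j, (0.84+0j)]]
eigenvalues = [(0.11+0.74j), (0.11-0.74j), (-1.34+0j)]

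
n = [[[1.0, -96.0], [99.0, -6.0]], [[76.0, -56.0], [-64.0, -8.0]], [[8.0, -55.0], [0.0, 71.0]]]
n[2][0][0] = 8.0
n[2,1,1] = 71.0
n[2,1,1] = 71.0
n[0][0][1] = -96.0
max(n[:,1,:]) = 99.0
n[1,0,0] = 76.0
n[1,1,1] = -8.0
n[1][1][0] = -64.0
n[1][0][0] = 76.0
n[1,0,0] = 76.0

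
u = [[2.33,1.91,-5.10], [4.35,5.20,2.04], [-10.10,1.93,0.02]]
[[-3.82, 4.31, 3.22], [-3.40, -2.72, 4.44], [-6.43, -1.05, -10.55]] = u @ [[0.41, 0.06, 1.05],[-1.19, -0.22, 0.03],[0.49, -0.90, -0.14]]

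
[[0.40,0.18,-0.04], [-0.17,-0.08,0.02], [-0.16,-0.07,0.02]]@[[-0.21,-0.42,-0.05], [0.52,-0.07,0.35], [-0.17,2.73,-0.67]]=[[0.02, -0.29, 0.07],[-0.01, 0.13, -0.03],[-0.01, 0.13, -0.03]]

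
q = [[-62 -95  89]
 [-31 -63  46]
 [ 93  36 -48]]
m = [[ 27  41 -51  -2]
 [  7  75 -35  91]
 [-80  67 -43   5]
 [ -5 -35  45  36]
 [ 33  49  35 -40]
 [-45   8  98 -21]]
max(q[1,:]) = 46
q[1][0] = -31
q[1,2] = 46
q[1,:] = [-31, -63, 46]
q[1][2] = 46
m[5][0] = -45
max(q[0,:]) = 89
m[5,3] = -21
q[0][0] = -62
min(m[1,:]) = -35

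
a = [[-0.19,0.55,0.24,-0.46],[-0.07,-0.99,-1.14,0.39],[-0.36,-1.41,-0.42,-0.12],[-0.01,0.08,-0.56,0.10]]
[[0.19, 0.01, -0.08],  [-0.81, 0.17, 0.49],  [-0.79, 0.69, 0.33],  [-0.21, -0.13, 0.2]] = a@[[0.67, -0.17, 0.18],  [0.29, -0.44, -0.13],  [0.37, 0.10, -0.42],  [-0.15, -0.42, -0.27]]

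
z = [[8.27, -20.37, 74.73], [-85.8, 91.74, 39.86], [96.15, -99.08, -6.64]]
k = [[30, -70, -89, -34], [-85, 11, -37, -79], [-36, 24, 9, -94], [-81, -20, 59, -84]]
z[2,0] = 96.15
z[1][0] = -85.8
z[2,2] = -6.64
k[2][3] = -94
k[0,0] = 30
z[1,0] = -85.8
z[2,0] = 96.15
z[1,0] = -85.8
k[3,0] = -81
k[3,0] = -81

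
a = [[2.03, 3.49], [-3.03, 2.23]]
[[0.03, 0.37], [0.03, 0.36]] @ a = [[-1.06, 0.93],[-1.03, 0.91]]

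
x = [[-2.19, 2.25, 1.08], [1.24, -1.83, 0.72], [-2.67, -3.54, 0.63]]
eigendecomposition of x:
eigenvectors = [[-0.82+0.00j, (0.09-0.37j), 0.09+0.37j],[0.57+0.00j, 0.05-0.29j, (0.05+0.29j)],[(-0.04+0j), (0.88+0j), (0.88-0j)]]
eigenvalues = [(-3.68+0j), (0.15+2.28j), (0.15-2.28j)]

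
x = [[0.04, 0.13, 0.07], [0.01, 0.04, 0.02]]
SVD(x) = [[-0.96,  -0.29], [-0.29,  0.96]] @ diag([0.1596699991274603, 0.0023433690782368424]) @ [[-0.26, -0.85, -0.46],[-0.8, 0.45, -0.39]]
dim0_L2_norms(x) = [0.04, 0.14, 0.07]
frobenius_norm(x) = 0.16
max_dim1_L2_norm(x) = 0.15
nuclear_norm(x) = 0.16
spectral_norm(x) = 0.16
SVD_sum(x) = [[0.04, 0.13, 0.07], [0.01, 0.04, 0.02]] + [[0.00, -0.0, 0.00], [-0.00, 0.00, -0.0]]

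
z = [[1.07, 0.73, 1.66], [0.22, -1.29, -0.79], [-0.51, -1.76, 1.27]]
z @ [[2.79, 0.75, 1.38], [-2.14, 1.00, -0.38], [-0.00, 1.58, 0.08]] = [[1.42, 4.16, 1.33], [3.37, -2.37, 0.73], [2.34, -0.14, 0.07]]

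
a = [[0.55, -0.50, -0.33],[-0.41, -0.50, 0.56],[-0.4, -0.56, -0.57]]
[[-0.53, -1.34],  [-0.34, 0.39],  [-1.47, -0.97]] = a @ [[0.68, -0.75], [1.18, 1.11], [0.95, 1.14]]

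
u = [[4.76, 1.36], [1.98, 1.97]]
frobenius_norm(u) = 5.68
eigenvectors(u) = [[0.87, -0.36],[0.49, 0.93]]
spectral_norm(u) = 5.56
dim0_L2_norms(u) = [5.16, 2.39]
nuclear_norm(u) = 6.76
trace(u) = 6.73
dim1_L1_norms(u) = [6.12, 3.95]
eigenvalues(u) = [5.52, 1.21]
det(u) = 6.68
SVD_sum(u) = [[4.55,1.88], [2.39,0.99]] + [[0.21, -0.52], [-0.41, 0.98]]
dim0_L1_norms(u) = [6.74, 3.33]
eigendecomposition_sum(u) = [[4.55, 1.74], [2.54, 0.97]] + [[0.21,-0.38], [-0.56,1.0]]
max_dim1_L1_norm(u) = 6.12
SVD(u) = [[-0.89, -0.46], [-0.46, 0.89]] @ diag([5.555237458180687, 1.2032608957437991]) @ [[-0.92, -0.38], [-0.38, 0.92]]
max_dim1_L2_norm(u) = 4.95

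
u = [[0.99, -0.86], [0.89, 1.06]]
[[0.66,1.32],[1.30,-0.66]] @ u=[[1.83, 0.83], [0.7, -1.82]]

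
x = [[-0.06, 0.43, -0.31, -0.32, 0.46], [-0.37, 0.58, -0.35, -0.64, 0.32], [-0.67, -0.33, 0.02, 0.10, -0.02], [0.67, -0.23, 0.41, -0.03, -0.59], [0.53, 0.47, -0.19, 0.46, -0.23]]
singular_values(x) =[1.53, 1.1, 0.66, 0.32, 0.01]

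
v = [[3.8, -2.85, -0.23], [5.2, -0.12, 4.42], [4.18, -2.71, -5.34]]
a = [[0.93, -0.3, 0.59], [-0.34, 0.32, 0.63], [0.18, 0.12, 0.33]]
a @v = [[4.44, -4.21, -4.69], [3.01, -0.78, -1.87], [2.69, -1.42, -1.27]]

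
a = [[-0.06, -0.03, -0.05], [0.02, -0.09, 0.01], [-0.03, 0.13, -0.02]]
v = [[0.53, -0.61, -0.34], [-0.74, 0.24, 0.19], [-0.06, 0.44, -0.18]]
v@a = [[-0.03,-0.01,-0.03], [0.04,0.03,0.04], [0.02,-0.06,0.01]]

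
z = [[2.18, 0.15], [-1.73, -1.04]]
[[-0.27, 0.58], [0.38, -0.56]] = z@[[-0.11, 0.26], [-0.18, 0.11]]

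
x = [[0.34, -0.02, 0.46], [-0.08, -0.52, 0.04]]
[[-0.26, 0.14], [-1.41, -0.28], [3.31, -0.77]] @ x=[[-0.1, -0.07, -0.11], [-0.46, 0.17, -0.66], [1.19, 0.33, 1.49]]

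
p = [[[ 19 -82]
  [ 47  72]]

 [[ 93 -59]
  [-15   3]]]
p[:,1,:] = [[47, 72], [-15, 3]]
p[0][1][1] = 72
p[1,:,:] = [[93, -59], [-15, 3]]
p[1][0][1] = -59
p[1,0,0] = 93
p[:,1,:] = [[47, 72], [-15, 3]]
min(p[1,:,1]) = -59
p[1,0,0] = 93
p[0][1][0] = 47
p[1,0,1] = -59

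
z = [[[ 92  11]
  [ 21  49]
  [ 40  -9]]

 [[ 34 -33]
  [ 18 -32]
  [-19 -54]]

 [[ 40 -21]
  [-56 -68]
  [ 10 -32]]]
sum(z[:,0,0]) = 166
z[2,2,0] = 10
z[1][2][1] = -54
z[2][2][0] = 10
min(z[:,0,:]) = -33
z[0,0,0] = 92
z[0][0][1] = 11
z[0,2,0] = 40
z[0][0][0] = 92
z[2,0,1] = -21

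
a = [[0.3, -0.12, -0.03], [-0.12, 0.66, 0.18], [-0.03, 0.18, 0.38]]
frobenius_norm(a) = 0.87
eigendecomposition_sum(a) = [[0.05, -0.17, -0.08], [-0.17, 0.60, 0.28], [-0.08, 0.28, 0.13]] + [[0.17, 0.09, -0.08], [0.09, 0.04, -0.04], [-0.08, -0.04, 0.04]] + [[0.08,  -0.04,  0.13], [-0.04,  0.02,  -0.06], [0.13,  -0.06,  0.21]]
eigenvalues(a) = [0.78, 0.25, 0.31]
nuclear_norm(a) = 1.34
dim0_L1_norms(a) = [0.45, 0.96, 0.59]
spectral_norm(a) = 0.78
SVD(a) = [[-0.25, 0.52, 0.82], [0.88, -0.24, 0.42], [0.41, 0.82, -0.40]] @ diag([0.7786966930969395, 0.30804470904720466, 0.253258597855856]) @ [[-0.25, 0.88, 0.41], [0.52, -0.24, 0.82], [0.82, 0.42, -0.4]]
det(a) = 0.06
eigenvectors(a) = [[-0.25, 0.82, 0.52],  [0.88, 0.42, -0.24],  [0.41, -0.4, 0.82]]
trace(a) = 1.34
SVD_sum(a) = [[0.05, -0.17, -0.08], [-0.17, 0.60, 0.28], [-0.08, 0.28, 0.13]] + [[0.08,-0.04,0.13], [-0.04,0.02,-0.06], [0.13,-0.06,0.21]] + [[0.17, 0.09, -0.08], [0.09, 0.04, -0.04], [-0.08, -0.04, 0.04]]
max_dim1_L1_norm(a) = 0.96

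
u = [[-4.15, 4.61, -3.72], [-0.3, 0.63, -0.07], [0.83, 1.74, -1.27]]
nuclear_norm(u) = 9.60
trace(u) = -4.79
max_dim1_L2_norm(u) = 7.23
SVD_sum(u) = [[-3.85, 4.79, -3.80], [-0.33, 0.41, -0.32], [-0.73, 0.91, -0.73]] + [[-0.30, -0.16, 0.1], [0.04, 0.02, -0.01], [1.56, 0.83, -0.53]] + [[0.00,-0.02,-0.02], [-0.02,0.20,0.27], [0.00,-0.01,-0.01]]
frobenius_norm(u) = 7.62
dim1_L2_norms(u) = [7.23, 0.7, 2.31]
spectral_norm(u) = 7.38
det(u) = 4.68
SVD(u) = [[-0.98, 0.19, 0.08], [-0.08, -0.03, -1.0], [-0.19, -0.98, 0.04]] @ diag([7.379954242357364, 1.8861455203661555, 0.3360512709606007]) @ [[0.53,-0.66,0.53], [-0.84,-0.45,0.29], [0.05,-0.60,-0.80]]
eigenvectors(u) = [[(0.9+0j), 0.90-0.00j, 0.10+0.00j], [0.07+0.02j, 0.07-0.02j, 0.69+0.00j], [-0.28-0.33j, (-0.28+0.33j), 0.72+0.00j]]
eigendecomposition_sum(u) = [[-2.07-0.60j, 2.27+3.67j, (-1.86-3.41j)], [-0.14-0.10j, 0.08+0.33j, (-0.05-0.3j)], [(0.43+0.94j), (0.62-1.96j), -0.65+1.74j]] + [[-2.07+0.60j,(2.27-3.67j),(-1.86+3.41j)], [-0.14+0.10j,(0.08-0.33j),(-0.05+0.3j)], [0.43-0.94j,(0.62+1.96j),-0.65-1.74j]] + [[(-0+0j), 0.07-0.00j, (0.01+0j)], [(-0.02+0j), (0.48-0j), (0.03+0j)], [-0.03+0.00j, 0.50-0.00j, (0.03+0j)]]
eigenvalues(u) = [(-2.65+1.46j), (-2.65-1.46j), (0.51+0j)]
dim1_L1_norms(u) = [12.48, 1.0, 3.84]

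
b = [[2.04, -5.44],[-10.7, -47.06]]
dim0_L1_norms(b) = [12.74, 52.5]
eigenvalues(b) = [3.2, -48.22]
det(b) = -154.21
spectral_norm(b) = 48.51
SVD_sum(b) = [[-1.05, -4.76], [-10.39, -47.13]] + [[3.09,-0.68], [-0.31,0.07]]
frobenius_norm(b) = 48.61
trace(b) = -45.02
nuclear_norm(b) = 51.68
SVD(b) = [[0.1, 0.99], [0.99, -0.1]] @ diag([48.50547652421208, 3.1792368831388353]) @ [[-0.22, -0.98], [0.98, -0.22]]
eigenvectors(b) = [[0.98, 0.11], [-0.21, 0.99]]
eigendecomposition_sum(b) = [[3.13, -0.34], [-0.67, 0.07]] + [[-1.09, -5.10], [-10.03, -47.13]]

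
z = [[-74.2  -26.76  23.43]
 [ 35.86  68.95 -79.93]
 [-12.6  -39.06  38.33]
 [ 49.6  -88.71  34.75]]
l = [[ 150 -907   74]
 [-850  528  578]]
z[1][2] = -79.93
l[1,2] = 578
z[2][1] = -39.06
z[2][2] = 38.33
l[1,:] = [-850, 528, 578]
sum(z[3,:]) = -4.359999999999992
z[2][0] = -12.6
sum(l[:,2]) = 652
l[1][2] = 578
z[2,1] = -39.06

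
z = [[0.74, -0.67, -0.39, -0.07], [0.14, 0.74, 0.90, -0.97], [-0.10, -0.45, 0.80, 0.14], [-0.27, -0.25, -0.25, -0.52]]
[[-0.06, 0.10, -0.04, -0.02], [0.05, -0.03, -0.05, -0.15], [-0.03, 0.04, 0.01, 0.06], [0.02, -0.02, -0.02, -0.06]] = z@[[-0.05, 0.09, -0.04, -0.04],  [0.05, -0.07, 0.01, -0.04],  [-0.01, 0.02, 0.00, 0.02],  [-0.03, 0.01, 0.05, 0.14]]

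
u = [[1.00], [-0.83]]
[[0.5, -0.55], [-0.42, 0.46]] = u@[[0.5, -0.55]]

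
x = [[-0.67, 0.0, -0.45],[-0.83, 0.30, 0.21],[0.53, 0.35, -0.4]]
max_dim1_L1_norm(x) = 1.34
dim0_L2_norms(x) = [1.19, 0.46, 0.64]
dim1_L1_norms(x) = [1.12, 1.34, 1.28]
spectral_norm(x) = 1.20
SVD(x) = [[-0.53, 0.70, -0.48], [-0.72, -0.07, 0.69], [0.45, 0.71, 0.54]] @ diag([1.1951705294797255, 0.6557464941800742, 0.4235138024122642]) @ [[1.00, -0.05, -0.08], [-0.06, 0.35, -0.94], [0.07, 0.94, 0.34]]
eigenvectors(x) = [[(0.05-0.55j), (0.05+0.55j), -0.12+0.00j], [0.37-0.27j, 0.37+0.27j, 0.94+0.00j], [(-0.69+0j), (-0.69-0j), 0.31+0.00j]]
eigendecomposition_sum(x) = [[-0.35+0.21j, 0.02+0.09j, (-0.21-0.2j)], [(-0.32-0.1j), (-0.04+0.07j), (0.01-0.24j)], [0.30+0.41j, (0.11-0.04j), (-0.23+0.29j)]] + [[(-0.35-0.21j),0.02-0.09j,-0.21+0.20j],[(-0.32+0.1j),-0.04-0.07j,(0.01+0.24j)],[(0.3-0.41j),(0.11+0.04j),(-0.23-0.29j)]] + [[0.02-0.00j, -0.05-0.00j, -0.02-0.00j],[-0.19+0.00j, (0.39+0j), 0.19+0.00j],[-0.06+0.00j, (0.13+0j), 0.06+0.00j]]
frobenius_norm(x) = 1.43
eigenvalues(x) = [(-0.62+0.56j), (-0.62-0.56j), (0.47+0j)]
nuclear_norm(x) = 2.27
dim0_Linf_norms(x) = [0.83, 0.35, 0.45]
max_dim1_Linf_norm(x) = 0.83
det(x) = 0.33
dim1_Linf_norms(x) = [0.67, 0.83, 0.53]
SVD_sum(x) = [[-0.63, 0.03, 0.05], [-0.85, 0.04, 0.07], [0.54, -0.03, -0.04]] + [[-0.03,  0.16,  -0.43], [0.00,  -0.02,  0.04], [-0.03,  0.16,  -0.44]] + [[-0.01,-0.19,-0.07], [0.02,0.28,0.1], [0.02,0.21,0.08]]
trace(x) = -0.77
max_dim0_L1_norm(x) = 2.03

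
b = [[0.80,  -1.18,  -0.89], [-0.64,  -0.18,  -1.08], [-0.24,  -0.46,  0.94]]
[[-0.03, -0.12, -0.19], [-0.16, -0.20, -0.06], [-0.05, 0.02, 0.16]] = b @ [[0.16, 0.11, -0.12], [0.1, 0.10, -0.02], [0.04, 0.10, 0.13]]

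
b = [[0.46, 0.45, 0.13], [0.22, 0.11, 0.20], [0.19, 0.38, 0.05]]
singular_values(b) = [0.82, 0.2, 0.07]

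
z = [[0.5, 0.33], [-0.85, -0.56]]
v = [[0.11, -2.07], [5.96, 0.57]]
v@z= [[1.81,1.20], [2.50,1.65]]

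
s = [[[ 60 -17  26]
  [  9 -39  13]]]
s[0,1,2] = 13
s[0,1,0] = 9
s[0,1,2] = 13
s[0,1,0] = 9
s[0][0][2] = 26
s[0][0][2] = 26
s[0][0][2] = 26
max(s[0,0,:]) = 60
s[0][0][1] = -17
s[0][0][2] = 26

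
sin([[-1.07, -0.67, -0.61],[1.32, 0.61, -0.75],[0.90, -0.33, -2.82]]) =[[-1.43, -0.59, 0.39],[1.06, 0.55, -0.55],[-0.45, -0.34, -0.44]]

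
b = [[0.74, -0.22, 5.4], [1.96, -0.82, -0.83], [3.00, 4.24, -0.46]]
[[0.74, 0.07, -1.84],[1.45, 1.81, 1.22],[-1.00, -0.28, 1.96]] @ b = [[-4.84, -8.02, 4.78], [8.28, 3.37, 5.77], [4.59, 8.76, -6.07]]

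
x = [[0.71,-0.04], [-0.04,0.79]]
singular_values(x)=[0.81, 0.69]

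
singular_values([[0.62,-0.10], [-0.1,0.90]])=[0.93, 0.59]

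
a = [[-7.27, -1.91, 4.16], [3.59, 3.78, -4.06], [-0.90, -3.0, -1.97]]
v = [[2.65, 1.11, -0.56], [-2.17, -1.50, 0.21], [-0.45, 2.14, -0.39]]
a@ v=[[-16.99, 3.7, 2.05], [3.14, -10.37, 0.37], [5.01, -0.71, 0.64]]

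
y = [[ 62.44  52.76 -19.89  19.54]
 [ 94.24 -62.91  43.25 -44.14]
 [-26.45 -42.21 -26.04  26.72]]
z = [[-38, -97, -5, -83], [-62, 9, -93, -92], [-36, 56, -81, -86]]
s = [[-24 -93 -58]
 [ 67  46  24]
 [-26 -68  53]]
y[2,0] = -26.45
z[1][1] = 9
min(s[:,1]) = -93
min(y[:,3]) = -44.14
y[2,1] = -42.21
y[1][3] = -44.14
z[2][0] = -36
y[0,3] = 19.54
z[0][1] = -97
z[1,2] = -93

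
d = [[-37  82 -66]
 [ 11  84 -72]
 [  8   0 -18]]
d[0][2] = -66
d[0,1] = 82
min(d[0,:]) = -66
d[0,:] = [-37, 82, -66]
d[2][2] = -18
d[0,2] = -66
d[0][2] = -66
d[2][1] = 0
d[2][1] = 0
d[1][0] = 11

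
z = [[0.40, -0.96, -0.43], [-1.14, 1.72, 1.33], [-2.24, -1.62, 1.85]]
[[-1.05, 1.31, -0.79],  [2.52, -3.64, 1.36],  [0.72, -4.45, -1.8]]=z @ [[0.46,  0.72,  0.25], [0.62,  -0.27,  0.88], [1.49,  -1.77,  0.1]]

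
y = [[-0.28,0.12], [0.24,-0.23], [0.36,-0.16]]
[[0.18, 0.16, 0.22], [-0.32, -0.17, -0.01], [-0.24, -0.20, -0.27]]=y @[[-0.10, -0.44, -1.36], [1.28, 0.28, -1.37]]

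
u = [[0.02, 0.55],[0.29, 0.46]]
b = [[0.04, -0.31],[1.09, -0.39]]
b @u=[[-0.09, -0.12],[-0.09, 0.42]]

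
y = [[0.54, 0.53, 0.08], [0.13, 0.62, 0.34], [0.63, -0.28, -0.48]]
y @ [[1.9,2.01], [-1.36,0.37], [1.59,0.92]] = [[0.43, 1.36], [-0.06, 0.80], [0.81, 0.72]]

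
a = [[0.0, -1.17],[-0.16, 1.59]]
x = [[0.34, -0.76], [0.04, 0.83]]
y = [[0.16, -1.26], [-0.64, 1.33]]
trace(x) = 1.17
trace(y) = 1.49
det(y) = -0.59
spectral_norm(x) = 1.14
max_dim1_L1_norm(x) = 1.1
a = y @ x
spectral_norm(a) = 1.98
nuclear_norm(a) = 2.07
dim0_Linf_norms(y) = [0.64, 1.33]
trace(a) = 1.59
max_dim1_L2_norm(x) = 0.83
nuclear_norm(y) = 2.23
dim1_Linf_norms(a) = [1.17, 1.59]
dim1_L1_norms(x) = [1.1, 0.87]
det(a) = -0.19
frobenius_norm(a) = 1.98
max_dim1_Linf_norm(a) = 1.59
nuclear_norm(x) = 1.42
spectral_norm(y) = 1.92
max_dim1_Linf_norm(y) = 1.33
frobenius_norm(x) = 1.18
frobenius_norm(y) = 1.95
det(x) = 0.31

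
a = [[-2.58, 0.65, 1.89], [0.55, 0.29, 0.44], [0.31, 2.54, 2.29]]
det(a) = 2.91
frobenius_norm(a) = 4.80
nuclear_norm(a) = 6.88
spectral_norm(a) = 4.06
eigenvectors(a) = [[0.98, 0.33, 0.34],[-0.19, -0.7, 0.22],[0.04, 0.63, 0.92]]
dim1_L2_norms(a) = [3.26, 0.76, 3.43]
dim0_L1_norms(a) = [3.44, 3.48, 4.62]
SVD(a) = [[-0.66, 0.74, -0.15], [-0.07, -0.25, -0.96], [-0.75, -0.62, 0.22]] @ diag([4.0641971711330385, 2.534855207479429, 0.282507400378533]) @ [[0.35,  -0.58,  -0.74], [-0.88,  -0.46,  -0.06], [-0.31,  0.67,  -0.67]]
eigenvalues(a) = [-2.64, -0.37, 3.0]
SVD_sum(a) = [[-0.93, 1.55, 1.97],[-0.1, 0.17, 0.22],[-1.07, 1.77, 2.24]] + [[-1.66,-0.87,-0.10], [0.57,0.30,0.04], [1.40,0.73,0.09]] + [[0.01, -0.03, 0.03], [0.08, -0.18, 0.18], [-0.02, 0.04, -0.04]]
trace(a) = 0.00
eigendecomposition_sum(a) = [[-2.74, -0.33, 1.08], [0.53, 0.06, -0.21], [-0.10, -0.01, 0.04]] + [[0.03,0.15,-0.05], [-0.06,-0.31,0.10], [0.06,0.28,-0.09]] + [[0.13, 0.83, 0.86], [0.08, 0.54, 0.55], [0.35, 2.27, 2.34]]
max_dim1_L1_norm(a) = 5.14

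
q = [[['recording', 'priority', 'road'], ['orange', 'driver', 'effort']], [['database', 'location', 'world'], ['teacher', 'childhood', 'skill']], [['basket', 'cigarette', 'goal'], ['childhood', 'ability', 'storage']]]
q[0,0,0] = 'recording'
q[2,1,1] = 'ability'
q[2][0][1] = 'cigarette'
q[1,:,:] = [['database', 'location', 'world'], ['teacher', 'childhood', 'skill']]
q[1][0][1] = 'location'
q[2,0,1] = 'cigarette'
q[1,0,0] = 'database'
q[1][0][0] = 'database'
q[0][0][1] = 'priority'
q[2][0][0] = 'basket'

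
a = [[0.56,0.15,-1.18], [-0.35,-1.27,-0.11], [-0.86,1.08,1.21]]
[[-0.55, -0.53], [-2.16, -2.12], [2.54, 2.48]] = a @ [[0.08,0.08], [1.62,1.59], [0.71,0.69]]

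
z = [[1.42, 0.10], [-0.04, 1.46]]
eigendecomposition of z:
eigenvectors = [[0.85+0.00j, (0.85-0j)], [(0.17+0.51j), 0.17-0.51j]]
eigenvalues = [(1.44+0.06j), (1.44-0.06j)]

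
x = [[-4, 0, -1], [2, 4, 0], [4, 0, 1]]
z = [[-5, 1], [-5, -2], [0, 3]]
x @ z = [[20, -7], [-30, -6], [-20, 7]]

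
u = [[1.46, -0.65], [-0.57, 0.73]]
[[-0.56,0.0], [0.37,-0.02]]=u@ [[-0.24, -0.01], [0.32, -0.03]]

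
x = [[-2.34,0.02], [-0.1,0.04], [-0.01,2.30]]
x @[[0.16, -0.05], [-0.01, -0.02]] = [[-0.37, 0.12], [-0.02, 0.0], [-0.02, -0.05]]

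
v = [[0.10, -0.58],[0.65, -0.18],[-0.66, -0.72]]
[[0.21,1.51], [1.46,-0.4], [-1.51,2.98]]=v @ [[2.26,-1.41],  [0.03,-2.85]]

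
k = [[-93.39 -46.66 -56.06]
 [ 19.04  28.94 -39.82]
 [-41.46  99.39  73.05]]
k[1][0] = 19.04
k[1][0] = 19.04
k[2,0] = -41.46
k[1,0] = 19.04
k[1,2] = -39.82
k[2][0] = -41.46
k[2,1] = 99.39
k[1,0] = 19.04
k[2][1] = 99.39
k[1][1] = 28.94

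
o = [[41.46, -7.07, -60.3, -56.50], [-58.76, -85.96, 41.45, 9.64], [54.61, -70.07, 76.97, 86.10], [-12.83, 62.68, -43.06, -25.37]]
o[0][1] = -7.07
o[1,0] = -58.76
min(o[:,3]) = -56.5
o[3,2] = -43.06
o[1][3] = 9.64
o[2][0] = 54.61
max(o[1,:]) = 41.45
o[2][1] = -70.07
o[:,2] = [-60.3, 41.45, 76.97, -43.06]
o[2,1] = -70.07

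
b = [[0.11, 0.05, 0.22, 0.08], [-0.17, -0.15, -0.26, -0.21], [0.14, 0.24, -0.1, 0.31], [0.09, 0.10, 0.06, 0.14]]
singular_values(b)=[0.59, 0.33, 0.01, 0.0]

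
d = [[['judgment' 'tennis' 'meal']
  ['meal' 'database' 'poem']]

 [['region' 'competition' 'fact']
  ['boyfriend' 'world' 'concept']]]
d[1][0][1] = 'competition'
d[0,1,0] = 'meal'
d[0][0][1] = 'tennis'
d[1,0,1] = 'competition'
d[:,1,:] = [['meal', 'database', 'poem'], ['boyfriend', 'world', 'concept']]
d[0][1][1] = 'database'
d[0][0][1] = 'tennis'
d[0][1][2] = 'poem'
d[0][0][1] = 'tennis'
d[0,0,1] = 'tennis'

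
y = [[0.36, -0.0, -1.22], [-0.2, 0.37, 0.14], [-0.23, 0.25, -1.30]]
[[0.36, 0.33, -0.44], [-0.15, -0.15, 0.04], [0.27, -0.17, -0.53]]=y @ [[0.09, 0.87, 0.11], [-0.26, 0.07, 0.01], [-0.27, -0.01, 0.39]]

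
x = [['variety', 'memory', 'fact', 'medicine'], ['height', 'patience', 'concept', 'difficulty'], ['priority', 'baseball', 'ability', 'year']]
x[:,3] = ['medicine', 'difficulty', 'year']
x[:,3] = ['medicine', 'difficulty', 'year']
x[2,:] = ['priority', 'baseball', 'ability', 'year']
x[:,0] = ['variety', 'height', 'priority']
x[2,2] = 'ability'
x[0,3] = 'medicine'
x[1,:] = ['height', 'patience', 'concept', 'difficulty']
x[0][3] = 'medicine'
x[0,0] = 'variety'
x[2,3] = 'year'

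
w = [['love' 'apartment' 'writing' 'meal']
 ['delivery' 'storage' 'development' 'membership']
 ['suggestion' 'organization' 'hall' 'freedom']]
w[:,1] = ['apartment', 'storage', 'organization']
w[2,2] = 'hall'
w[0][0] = 'love'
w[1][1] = 'storage'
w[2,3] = 'freedom'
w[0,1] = 'apartment'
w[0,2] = 'writing'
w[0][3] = 'meal'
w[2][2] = 'hall'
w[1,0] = 'delivery'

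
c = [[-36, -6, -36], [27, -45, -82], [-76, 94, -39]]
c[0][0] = -36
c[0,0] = -36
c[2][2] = -39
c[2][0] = -76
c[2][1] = 94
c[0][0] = -36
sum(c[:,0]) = -85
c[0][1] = -6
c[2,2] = -39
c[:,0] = [-36, 27, -76]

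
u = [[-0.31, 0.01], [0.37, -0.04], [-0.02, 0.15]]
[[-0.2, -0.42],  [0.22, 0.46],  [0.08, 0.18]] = u@[[0.65, 1.39],  [0.63, 1.36]]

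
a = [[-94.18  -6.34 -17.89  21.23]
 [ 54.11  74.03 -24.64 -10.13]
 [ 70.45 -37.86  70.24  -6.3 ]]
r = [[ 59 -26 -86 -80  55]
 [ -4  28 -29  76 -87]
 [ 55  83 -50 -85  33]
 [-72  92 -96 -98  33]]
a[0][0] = -94.18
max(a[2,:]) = 70.45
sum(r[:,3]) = -187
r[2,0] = 55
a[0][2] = -17.89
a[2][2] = 70.24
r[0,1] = -26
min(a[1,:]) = -24.64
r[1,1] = 28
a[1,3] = -10.13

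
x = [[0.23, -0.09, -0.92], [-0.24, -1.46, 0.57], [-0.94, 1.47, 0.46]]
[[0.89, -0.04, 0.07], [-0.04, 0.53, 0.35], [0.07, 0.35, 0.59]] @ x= [[0.15, 0.08, -0.81], [-0.47, -0.26, 0.50], [-0.62, 0.35, 0.41]]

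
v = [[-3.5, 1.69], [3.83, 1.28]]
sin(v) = [[0.95, -0.07], [-0.17, 0.74]]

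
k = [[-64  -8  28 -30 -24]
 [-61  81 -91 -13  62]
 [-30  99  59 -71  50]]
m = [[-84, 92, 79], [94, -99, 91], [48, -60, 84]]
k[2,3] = -71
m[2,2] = 84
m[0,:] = [-84, 92, 79]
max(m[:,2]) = 91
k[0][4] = -24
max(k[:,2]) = 59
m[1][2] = 91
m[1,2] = 91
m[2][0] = 48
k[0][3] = -30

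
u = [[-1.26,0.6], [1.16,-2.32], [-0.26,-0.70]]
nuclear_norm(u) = 3.86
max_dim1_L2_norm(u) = 2.59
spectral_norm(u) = 2.87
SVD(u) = [[-0.41,-0.76], [0.9,-0.24], [0.16,-0.60]] @ diag([2.873973274161761, 0.9866496943717799]) @ [[0.53, -0.85], [0.85, 0.53]]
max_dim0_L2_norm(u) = 2.5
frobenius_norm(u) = 3.04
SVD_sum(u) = [[-0.62, 1.0], [1.36, -2.19], [0.24, -0.39]] + [[-0.64,-0.40], [-0.20,-0.13], [-0.50,-0.31]]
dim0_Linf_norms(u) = [1.26, 2.32]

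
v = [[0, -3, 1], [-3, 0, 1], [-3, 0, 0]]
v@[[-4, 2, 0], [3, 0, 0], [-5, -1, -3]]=[[-14, -1, -3], [7, -7, -3], [12, -6, 0]]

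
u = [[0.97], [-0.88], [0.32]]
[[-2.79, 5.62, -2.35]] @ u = [[-8.4]]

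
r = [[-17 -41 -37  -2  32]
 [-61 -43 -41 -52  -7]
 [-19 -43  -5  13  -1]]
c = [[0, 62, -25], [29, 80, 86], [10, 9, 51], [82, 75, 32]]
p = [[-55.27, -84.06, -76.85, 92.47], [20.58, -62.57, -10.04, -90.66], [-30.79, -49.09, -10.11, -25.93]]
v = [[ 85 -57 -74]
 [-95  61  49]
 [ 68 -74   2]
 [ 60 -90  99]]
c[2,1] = 9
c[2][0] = 10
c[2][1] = 9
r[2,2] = -5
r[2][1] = -43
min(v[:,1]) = -90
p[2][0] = -30.79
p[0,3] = 92.47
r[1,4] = -7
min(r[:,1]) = -43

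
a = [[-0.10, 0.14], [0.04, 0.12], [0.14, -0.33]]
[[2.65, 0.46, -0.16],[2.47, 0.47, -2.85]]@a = [[-0.27,0.48], [-0.63,1.34]]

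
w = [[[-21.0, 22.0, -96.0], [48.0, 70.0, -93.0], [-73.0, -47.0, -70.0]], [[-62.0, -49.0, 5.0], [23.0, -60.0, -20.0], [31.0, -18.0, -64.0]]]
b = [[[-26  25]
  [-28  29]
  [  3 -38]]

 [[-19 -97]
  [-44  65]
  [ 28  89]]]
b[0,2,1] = -38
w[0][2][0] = -73.0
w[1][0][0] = -62.0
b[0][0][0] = -26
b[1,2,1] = 89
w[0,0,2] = -96.0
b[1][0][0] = -19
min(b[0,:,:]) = -38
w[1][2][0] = 31.0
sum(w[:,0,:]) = -201.0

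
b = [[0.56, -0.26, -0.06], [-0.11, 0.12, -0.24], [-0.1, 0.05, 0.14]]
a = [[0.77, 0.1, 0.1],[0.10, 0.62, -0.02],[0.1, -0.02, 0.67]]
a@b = [[0.41, -0.18, -0.06],[-0.01, 0.05, -0.16],[-0.01, 0.01, 0.09]]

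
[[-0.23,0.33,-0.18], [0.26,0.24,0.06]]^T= [[-0.23, 0.26], [0.33, 0.24], [-0.18, 0.06]]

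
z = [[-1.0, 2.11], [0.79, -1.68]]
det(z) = 0.01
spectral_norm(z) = 2.98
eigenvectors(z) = [[0.9, -0.78],[0.43, 0.62]]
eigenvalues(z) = [-0.0, -2.68]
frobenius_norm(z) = 2.98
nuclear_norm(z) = 2.99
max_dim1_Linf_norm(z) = 2.11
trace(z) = -2.68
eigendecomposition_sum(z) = [[-0.0, -0.00],[-0.00, -0.0]] + [[-1.00, 2.11], [0.79, -1.68]]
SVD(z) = [[-0.78, 0.62], [0.62, 0.78]] @ diag([2.9830488958282473, 0.004391480145806768]) @ [[0.43, -0.90], [-0.9, -0.43]]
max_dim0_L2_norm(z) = 2.7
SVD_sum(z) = [[-1.00,2.11], [0.79,-1.68]] + [[-0.0, -0.0], [-0.0, -0.0]]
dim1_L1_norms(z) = [3.11, 2.47]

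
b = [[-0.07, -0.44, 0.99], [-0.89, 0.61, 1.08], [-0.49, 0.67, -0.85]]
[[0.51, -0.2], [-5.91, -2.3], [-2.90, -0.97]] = b@[[2.22, 1.77], [-4.27, -0.59], [-1.23, -0.34]]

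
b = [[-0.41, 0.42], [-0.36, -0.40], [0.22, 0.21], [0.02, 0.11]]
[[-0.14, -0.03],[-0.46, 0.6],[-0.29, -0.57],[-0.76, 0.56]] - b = [[0.27, -0.45], [-0.10, 1.0], [-0.51, -0.78], [-0.78, 0.45]]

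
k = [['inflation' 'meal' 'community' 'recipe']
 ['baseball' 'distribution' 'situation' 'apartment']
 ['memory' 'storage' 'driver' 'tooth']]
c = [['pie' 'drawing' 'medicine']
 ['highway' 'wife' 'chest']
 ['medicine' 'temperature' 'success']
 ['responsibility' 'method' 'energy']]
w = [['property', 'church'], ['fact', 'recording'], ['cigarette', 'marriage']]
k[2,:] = ['memory', 'storage', 'driver', 'tooth']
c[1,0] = 'highway'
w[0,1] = 'church'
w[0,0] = 'property'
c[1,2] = 'chest'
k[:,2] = ['community', 'situation', 'driver']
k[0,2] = 'community'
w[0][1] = 'church'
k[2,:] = ['memory', 'storage', 'driver', 'tooth']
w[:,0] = ['property', 'fact', 'cigarette']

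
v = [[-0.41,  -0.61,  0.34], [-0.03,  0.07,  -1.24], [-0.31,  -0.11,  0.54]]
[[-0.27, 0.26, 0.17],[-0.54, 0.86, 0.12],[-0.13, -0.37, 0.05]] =v@[[1.16,0.23,-0.28], [-0.11,-1.01,-0.15], [0.40,-0.76,-0.1]]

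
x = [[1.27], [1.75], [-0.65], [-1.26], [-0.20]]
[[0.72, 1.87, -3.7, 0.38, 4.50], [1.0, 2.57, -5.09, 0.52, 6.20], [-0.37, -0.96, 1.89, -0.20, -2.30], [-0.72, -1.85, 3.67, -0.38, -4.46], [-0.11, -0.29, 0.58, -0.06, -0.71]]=x @[[0.57, 1.47, -2.91, 0.3, 3.54]]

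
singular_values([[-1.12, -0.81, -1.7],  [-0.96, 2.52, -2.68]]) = [3.96, 1.9]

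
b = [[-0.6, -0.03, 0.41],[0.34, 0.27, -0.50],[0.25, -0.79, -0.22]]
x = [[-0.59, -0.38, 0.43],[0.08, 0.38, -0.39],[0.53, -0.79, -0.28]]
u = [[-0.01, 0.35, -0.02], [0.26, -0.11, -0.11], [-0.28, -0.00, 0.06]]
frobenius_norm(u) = 0.54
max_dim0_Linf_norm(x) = 0.79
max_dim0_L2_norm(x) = 0.96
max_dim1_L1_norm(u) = 0.48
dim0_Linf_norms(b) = [0.6, 0.79, 0.5]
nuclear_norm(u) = 0.80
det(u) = 0.01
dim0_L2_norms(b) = [0.73, 0.84, 0.68]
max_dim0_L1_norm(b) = 1.19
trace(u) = -0.06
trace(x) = -0.49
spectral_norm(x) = 1.02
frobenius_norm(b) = 1.30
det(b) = 0.14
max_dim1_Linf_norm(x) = 0.79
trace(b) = -0.55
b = u + x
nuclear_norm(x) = 2.17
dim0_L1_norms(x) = [1.2, 1.55, 1.1]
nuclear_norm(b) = 1.99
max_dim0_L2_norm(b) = 0.84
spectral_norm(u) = 0.43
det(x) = 0.20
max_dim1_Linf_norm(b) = 0.79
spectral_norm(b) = 1.00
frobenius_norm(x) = 1.40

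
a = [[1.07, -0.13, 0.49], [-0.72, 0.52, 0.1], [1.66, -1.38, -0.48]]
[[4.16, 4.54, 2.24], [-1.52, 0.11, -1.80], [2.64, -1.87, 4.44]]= a @ [[1.61, 2.72, 3.34], [-1.56, 3.18, 1.60], [4.55, 4.17, -2.29]]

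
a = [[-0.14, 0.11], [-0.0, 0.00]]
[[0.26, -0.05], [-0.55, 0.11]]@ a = [[-0.04, 0.03], [0.08, -0.06]]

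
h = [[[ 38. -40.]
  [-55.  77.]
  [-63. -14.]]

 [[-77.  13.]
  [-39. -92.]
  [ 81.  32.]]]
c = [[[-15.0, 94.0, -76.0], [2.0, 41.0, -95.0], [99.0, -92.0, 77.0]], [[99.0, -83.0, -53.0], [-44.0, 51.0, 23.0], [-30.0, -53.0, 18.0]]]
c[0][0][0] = -15.0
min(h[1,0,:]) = -77.0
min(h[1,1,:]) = -92.0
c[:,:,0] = [[-15.0, 2.0, 99.0], [99.0, -44.0, -30.0]]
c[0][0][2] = -76.0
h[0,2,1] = -14.0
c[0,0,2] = -76.0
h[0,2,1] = -14.0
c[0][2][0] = 99.0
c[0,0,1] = 94.0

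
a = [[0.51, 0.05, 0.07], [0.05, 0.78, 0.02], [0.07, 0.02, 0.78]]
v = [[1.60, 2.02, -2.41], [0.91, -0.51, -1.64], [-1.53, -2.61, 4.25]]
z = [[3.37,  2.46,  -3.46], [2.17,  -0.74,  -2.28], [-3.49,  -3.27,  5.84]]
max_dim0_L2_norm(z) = 7.16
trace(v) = 5.34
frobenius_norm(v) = 6.59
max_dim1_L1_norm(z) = 12.6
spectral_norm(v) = 6.41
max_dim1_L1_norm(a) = 0.87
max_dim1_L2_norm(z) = 7.55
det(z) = -17.80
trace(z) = 8.47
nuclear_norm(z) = 12.52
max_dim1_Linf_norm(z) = 5.84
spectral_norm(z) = 9.59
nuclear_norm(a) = 2.07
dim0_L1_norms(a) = [0.63, 0.85, 0.87]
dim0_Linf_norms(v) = [1.6, 2.61, 4.25]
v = z @ a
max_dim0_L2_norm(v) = 5.15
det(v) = -5.46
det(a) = 0.30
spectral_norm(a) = 0.82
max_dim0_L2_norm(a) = 0.78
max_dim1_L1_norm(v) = 8.39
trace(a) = 2.07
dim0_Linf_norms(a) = [0.51, 0.78, 0.78]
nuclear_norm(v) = 8.42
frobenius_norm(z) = 9.84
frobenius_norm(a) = 1.22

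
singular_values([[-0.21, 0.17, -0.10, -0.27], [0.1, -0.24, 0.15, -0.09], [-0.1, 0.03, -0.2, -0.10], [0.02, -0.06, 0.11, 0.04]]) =[0.49, 0.26, 0.15, 0.04]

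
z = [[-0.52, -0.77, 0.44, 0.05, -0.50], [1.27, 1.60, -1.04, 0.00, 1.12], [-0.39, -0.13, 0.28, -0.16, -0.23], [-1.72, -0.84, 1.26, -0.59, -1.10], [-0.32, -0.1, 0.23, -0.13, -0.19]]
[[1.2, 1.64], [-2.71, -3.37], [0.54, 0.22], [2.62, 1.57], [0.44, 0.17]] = z@[[-2.23, 0.58], [-0.81, -1.96], [-1.47, 1.43], [0.26, 0.64], [-0.1, 0.46]]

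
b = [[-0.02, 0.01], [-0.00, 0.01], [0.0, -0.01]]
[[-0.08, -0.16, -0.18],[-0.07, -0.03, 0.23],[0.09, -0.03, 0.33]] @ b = [[0.0, -0.0], [0.00, -0.0], [-0.0, -0.0]]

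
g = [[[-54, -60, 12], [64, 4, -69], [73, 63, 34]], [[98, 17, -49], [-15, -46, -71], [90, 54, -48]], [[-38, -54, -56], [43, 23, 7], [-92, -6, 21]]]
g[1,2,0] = 90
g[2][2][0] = -92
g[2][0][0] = -38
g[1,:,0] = [98, -15, 90]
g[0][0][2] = 12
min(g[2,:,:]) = -92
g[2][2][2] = 21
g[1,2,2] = -48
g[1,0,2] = -49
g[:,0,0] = [-54, 98, -38]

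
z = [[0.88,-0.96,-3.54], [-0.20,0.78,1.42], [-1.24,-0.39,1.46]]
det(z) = -0.800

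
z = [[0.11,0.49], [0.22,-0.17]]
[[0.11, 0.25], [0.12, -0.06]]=z@ [[0.6, 0.09], [0.09, 0.48]]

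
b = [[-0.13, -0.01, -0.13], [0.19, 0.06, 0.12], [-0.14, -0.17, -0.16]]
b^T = [[-0.13, 0.19, -0.14], [-0.01, 0.06, -0.17], [-0.13, 0.12, -0.16]]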